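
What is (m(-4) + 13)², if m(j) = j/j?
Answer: 196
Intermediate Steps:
m(j) = 1
(m(-4) + 13)² = (1 + 13)² = 14² = 196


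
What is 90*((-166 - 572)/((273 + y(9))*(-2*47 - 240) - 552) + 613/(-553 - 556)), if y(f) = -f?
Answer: -401788665/8199946 ≈ -48.999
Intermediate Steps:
90*((-166 - 572)/((273 + y(9))*(-2*47 - 240) - 552) + 613/(-553 - 556)) = 90*((-166 - 572)/((273 - 1*9)*(-2*47 - 240) - 552) + 613/(-553 - 556)) = 90*(-738/((273 - 9)*(-94 - 240) - 552) + 613/(-1109)) = 90*(-738/(264*(-334) - 552) + 613*(-1/1109)) = 90*(-738/(-88176 - 552) - 613/1109) = 90*(-738/(-88728) - 613/1109) = 90*(-738*(-1/88728) - 613/1109) = 90*(123/14788 - 613/1109) = 90*(-8928637/16399892) = -401788665/8199946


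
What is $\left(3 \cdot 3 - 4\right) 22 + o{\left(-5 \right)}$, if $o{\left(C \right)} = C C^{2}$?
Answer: $-15$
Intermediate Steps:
$o{\left(C \right)} = C^{3}$
$\left(3 \cdot 3 - 4\right) 22 + o{\left(-5 \right)} = \left(3 \cdot 3 - 4\right) 22 + \left(-5\right)^{3} = \left(9 - 4\right) 22 - 125 = 5 \cdot 22 - 125 = 110 - 125 = -15$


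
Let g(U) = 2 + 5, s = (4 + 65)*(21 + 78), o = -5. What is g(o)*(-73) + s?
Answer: 6320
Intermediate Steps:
s = 6831 (s = 69*99 = 6831)
g(U) = 7
g(o)*(-73) + s = 7*(-73) + 6831 = -511 + 6831 = 6320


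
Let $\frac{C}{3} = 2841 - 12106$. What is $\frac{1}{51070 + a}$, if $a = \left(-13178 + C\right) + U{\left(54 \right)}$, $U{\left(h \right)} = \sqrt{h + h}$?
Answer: $\frac{10097}{101949301} - \frac{6 \sqrt{3}}{101949301} \approx 9.8938 \cdot 10^{-5}$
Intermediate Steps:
$U{\left(h \right)} = \sqrt{2} \sqrt{h}$ ($U{\left(h \right)} = \sqrt{2 h} = \sqrt{2} \sqrt{h}$)
$C = -27795$ ($C = 3 \left(2841 - 12106\right) = 3 \left(-9265\right) = -27795$)
$a = -40973 + 6 \sqrt{3}$ ($a = \left(-13178 - 27795\right) + \sqrt{2} \sqrt{54} = -40973 + \sqrt{2} \cdot 3 \sqrt{6} = -40973 + 6 \sqrt{3} \approx -40963.0$)
$\frac{1}{51070 + a} = \frac{1}{51070 - \left(40973 - 6 \sqrt{3}\right)} = \frac{1}{10097 + 6 \sqrt{3}}$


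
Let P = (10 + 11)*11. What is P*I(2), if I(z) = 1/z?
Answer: 231/2 ≈ 115.50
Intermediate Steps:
P = 231 (P = 21*11 = 231)
P*I(2) = 231/2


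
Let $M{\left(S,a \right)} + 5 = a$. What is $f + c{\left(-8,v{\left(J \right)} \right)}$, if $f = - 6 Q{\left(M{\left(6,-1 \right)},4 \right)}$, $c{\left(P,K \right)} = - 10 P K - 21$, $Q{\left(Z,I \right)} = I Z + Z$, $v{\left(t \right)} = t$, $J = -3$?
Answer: $-81$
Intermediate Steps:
$M{\left(S,a \right)} = -5 + a$
$Q{\left(Z,I \right)} = Z + I Z$
$c{\left(P,K \right)} = -21 - 10 K P$ ($c{\left(P,K \right)} = - 10 K P - 21 = -21 - 10 K P$)
$f = 180$ ($f = - 6 \left(-5 - 1\right) \left(1 + 4\right) = - 6 \left(\left(-6\right) 5\right) = \left(-6\right) \left(-30\right) = 180$)
$f + c{\left(-8,v{\left(J \right)} \right)} = 180 - \left(21 - -240\right) = 180 - 261 = -81$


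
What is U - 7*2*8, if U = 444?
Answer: 332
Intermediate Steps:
U - 7*2*8 = 444 - 7*2*8 = 444 - 14*8 = 444 - 112 = 332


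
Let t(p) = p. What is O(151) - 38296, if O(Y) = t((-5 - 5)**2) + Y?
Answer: -38045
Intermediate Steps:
O(Y) = 100 + Y (O(Y) = (-5 - 5)**2 + Y = (-10)**2 + Y = 100 + Y)
O(151) - 38296 = (100 + 151) - 38296 = 251 - 38296 = -38045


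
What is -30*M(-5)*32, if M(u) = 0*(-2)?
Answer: 0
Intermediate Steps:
M(u) = 0
-30*M(-5)*32 = -30*0*32 = 0*32 = 0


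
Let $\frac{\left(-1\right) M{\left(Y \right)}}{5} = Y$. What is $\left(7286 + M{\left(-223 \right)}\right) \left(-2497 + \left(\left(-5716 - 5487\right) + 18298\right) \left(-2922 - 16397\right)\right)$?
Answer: $-1151531807602$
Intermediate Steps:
$M{\left(Y \right)} = - 5 Y$
$\left(7286 + M{\left(-223 \right)}\right) \left(-2497 + \left(\left(-5716 - 5487\right) + 18298\right) \left(-2922 - 16397\right)\right) = \left(7286 - -1115\right) \left(-2497 + \left(\left(-5716 - 5487\right) + 18298\right) \left(-2922 - 16397\right)\right) = \left(7286 + 1115\right) \left(-2497 + \left(-11203 + 18298\right) \left(-19319\right)\right) = 8401 \left(-2497 + 7095 \left(-19319\right)\right) = 8401 \left(-2497 - 137068305\right) = 8401 \left(-137070802\right) = -1151531807602$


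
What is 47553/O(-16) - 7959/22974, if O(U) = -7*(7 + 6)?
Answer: -52057471/99554 ≈ -522.91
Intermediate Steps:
O(U) = -91 (O(U) = -7*13 = -91)
47553/O(-16) - 7959/22974 = 47553/(-91) - 7959/22974 = 47553*(-1/91) - 7959*1/22974 = -47553/91 - 379/1094 = -52057471/99554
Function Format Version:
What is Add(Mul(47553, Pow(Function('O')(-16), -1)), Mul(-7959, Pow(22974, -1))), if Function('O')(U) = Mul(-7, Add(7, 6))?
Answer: Rational(-52057471, 99554) ≈ -522.91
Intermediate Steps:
Function('O')(U) = -91 (Function('O')(U) = Mul(-7, 13) = -91)
Add(Mul(47553, Pow(Function('O')(-16), -1)), Mul(-7959, Pow(22974, -1))) = Add(Mul(47553, Pow(-91, -1)), Mul(-7959, Pow(22974, -1))) = Add(Mul(47553, Rational(-1, 91)), Mul(-7959, Rational(1, 22974))) = Add(Rational(-47553, 91), Rational(-379, 1094)) = Rational(-52057471, 99554)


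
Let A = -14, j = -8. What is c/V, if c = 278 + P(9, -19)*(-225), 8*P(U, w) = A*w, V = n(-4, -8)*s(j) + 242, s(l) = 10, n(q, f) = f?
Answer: -28813/648 ≈ -44.464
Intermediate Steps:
V = 162 (V = -8*10 + 242 = -80 + 242 = 162)
P(U, w) = -7*w/4 (P(U, w) = (-14*w)/8 = -7*w/4)
c = -28813/4 (c = 278 - 7/4*(-19)*(-225) = 278 + (133/4)*(-225) = 278 - 29925/4 = -28813/4 ≈ -7203.3)
c/V = -28813/4/162 = -28813/4*1/162 = -28813/648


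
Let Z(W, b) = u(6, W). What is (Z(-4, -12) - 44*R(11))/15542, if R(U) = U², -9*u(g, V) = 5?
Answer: -47921/139878 ≈ -0.34259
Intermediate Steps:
u(g, V) = -5/9 (u(g, V) = -⅑*5 = -5/9)
Z(W, b) = -5/9
(Z(-4, -12) - 44*R(11))/15542 = (-5/9 - 44*11²)/15542 = (-5/9 - 44*121)*(1/15542) = (-5/9 - 5324)*(1/15542) = -47921/9*1/15542 = -47921/139878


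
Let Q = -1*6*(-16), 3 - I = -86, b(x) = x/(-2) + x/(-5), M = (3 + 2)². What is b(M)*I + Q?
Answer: -2923/2 ≈ -1461.5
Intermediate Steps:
M = 25 (M = 5² = 25)
b(x) = -7*x/10 (b(x) = x*(-½) + x*(-⅕) = -x/2 - x/5 = -7*x/10)
I = 89 (I = 3 - 1*(-86) = 3 + 86 = 89)
Q = 96 (Q = -6*(-16) = 96)
b(M)*I + Q = -7/10*25*89 + 96 = -35/2*89 + 96 = -3115/2 + 96 = -2923/2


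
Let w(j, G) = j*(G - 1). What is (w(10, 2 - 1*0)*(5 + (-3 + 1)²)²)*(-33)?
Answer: -26730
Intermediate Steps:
w(j, G) = j*(-1 + G)
(w(10, 2 - 1*0)*(5 + (-3 + 1)²)²)*(-33) = ((10*(-1 + (2 - 1*0)))*(5 + (-3 + 1)²)²)*(-33) = ((10*(-1 + (2 + 0)))*(5 + (-2)²)²)*(-33) = ((10*(-1 + 2))*(5 + 4)²)*(-33) = ((10*1)*9²)*(-33) = (10*81)*(-33) = 810*(-33) = -26730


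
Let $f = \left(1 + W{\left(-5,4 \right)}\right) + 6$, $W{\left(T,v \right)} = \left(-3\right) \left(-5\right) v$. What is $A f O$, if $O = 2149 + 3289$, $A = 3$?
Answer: $1093038$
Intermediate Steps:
$W{\left(T,v \right)} = 15 v$
$f = 67$ ($f = \left(1 + 15 \cdot 4\right) + 6 = \left(1 + 60\right) + 6 = 61 + 6 = 67$)
$O = 5438$
$A f O = 3 \cdot 67 \cdot 5438 = 201 \cdot 5438 = 1093038$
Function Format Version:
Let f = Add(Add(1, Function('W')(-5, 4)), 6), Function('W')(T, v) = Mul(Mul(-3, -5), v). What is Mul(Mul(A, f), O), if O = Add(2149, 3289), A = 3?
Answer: 1093038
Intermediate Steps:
Function('W')(T, v) = Mul(15, v)
f = 67 (f = Add(Add(1, Mul(15, 4)), 6) = Add(Add(1, 60), 6) = Add(61, 6) = 67)
O = 5438
Mul(Mul(A, f), O) = Mul(Mul(3, 67), 5438) = Mul(201, 5438) = 1093038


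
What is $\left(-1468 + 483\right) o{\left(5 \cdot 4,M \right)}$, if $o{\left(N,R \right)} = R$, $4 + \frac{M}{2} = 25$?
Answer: $-41370$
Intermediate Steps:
$M = 42$ ($M = -8 + 2 \cdot 25 = -8 + 50 = 42$)
$\left(-1468 + 483\right) o{\left(5 \cdot 4,M \right)} = \left(-1468 + 483\right) 42 = \left(-985\right) 42 = -41370$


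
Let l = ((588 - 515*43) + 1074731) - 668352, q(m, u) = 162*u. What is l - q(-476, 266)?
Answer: 341730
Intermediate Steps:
l = 384822 (l = ((588 - 22145) + 1074731) - 668352 = (-21557 + 1074731) - 668352 = 1053174 - 668352 = 384822)
l - q(-476, 266) = 384822 - 162*266 = 384822 - 1*43092 = 384822 - 43092 = 341730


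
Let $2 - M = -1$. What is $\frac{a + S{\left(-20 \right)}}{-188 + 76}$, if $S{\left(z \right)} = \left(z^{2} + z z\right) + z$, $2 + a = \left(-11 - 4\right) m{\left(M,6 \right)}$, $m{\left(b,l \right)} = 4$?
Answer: $- \frac{359}{56} \approx -6.4107$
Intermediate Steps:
$M = 3$ ($M = 2 - -1 = 2 + 1 = 3$)
$a = -62$ ($a = -2 + \left(-11 - 4\right) 4 = -2 - 60 = -62$)
$S{\left(z \right)} = z + 2 z^{2}$ ($S{\left(z \right)} = \left(z^{2} + z^{2}\right) + z = 2 z^{2} + z = z + 2 z^{2}$)
$\frac{a + S{\left(-20 \right)}}{-188 + 76} = \frac{-62 - 20 \left(1 + 2 \left(-20\right)\right)}{-188 + 76} = \frac{-62 - 20 \left(1 - 40\right)}{-112} = \left(-62 - -780\right) \left(- \frac{1}{112}\right) = \left(-62 + 780\right) \left(- \frac{1}{112}\right) = 718 \left(- \frac{1}{112}\right) = - \frac{359}{56}$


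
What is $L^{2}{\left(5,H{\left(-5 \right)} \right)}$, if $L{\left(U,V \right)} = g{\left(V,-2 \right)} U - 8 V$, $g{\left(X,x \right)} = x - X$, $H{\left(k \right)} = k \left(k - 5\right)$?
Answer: $435600$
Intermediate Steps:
$H{\left(k \right)} = k \left(-5 + k\right)$
$L{\left(U,V \right)} = - 8 V + U \left(-2 - V\right)$ ($L{\left(U,V \right)} = \left(-2 - V\right) U - 8 V = U \left(-2 - V\right) - 8 V = - 8 V + U \left(-2 - V\right)$)
$L^{2}{\left(5,H{\left(-5 \right)} \right)} = \left(- 8 \left(- 5 \left(-5 - 5\right)\right) - 5 \left(2 - 5 \left(-5 - 5\right)\right)\right)^{2} = \left(- 8 \left(\left(-5\right) \left(-10\right)\right) - 5 \left(2 - -50\right)\right)^{2} = \left(\left(-8\right) 50 - 5 \left(2 + 50\right)\right)^{2} = \left(-400 - 5 \cdot 52\right)^{2} = \left(-400 - 260\right)^{2} = \left(-660\right)^{2} = 435600$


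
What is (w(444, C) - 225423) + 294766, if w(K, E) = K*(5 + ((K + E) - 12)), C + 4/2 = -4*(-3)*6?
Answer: 294451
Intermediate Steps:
C = 70 (C = -2 - 4*(-3)*6 = -2 + 12*6 = -2 + 72 = 70)
w(K, E) = K*(-7 + E + K) (w(K, E) = K*(5 + ((E + K) - 12)) = K*(5 + (-12 + E + K)) = K*(-7 + E + K))
(w(444, C) - 225423) + 294766 = (444*(-7 + 70 + 444) - 225423) + 294766 = (444*507 - 225423) + 294766 = (225108 - 225423) + 294766 = -315 + 294766 = 294451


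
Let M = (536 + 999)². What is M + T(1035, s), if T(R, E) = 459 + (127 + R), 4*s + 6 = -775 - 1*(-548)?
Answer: 2357846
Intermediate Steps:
s = -233/4 (s = -3/2 + (-775 - 1*(-548))/4 = -3/2 + (-775 + 548)/4 = -3/2 + (¼)*(-227) = -3/2 - 227/4 = -233/4 ≈ -58.250)
M = 2356225 (M = 1535² = 2356225)
T(R, E) = 586 + R
M + T(1035, s) = 2356225 + (586 + 1035) = 2356225 + 1621 = 2357846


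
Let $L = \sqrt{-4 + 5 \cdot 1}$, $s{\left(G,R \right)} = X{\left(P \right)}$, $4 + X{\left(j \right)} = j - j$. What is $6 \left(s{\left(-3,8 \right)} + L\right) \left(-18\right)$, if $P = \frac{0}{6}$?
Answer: $324$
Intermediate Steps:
$P = 0$ ($P = 0 \cdot \frac{1}{6} = 0$)
$X{\left(j \right)} = -4$ ($X{\left(j \right)} = -4 + \left(j - j\right) = -4 + 0 = -4$)
$s{\left(G,R \right)} = -4$
$L = 1$ ($L = \sqrt{-4 + 5} = \sqrt{1} = 1$)
$6 \left(s{\left(-3,8 \right)} + L\right) \left(-18\right) = 6 \left(-4 + 1\right) \left(-18\right) = 6 \left(-3\right) \left(-18\right) = \left(-18\right) \left(-18\right) = 324$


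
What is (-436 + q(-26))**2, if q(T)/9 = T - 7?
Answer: 537289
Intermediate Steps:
q(T) = -63 + 9*T (q(T) = 9*(T - 7) = 9*(-7 + T) = -63 + 9*T)
(-436 + q(-26))**2 = (-436 + (-63 + 9*(-26)))**2 = (-436 + (-63 - 234))**2 = (-436 - 297)**2 = (-733)**2 = 537289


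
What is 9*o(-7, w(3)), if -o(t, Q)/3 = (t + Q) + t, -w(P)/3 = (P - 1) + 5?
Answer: 945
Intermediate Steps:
w(P) = -12 - 3*P (w(P) = -3*((P - 1) + 5) = -3*((-1 + P) + 5) = -3*(4 + P) = -12 - 3*P)
o(t, Q) = -6*t - 3*Q (o(t, Q) = -3*((t + Q) + t) = -3*((Q + t) + t) = -3*(Q + 2*t) = -6*t - 3*Q)
9*o(-7, w(3)) = 9*(-6*(-7) - 3*(-12 - 3*3)) = 9*(42 - 3*(-12 - 9)) = 9*(42 - 3*(-21)) = 9*(42 + 63) = 9*105 = 945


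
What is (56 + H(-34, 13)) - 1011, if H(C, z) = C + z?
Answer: -976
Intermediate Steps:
(56 + H(-34, 13)) - 1011 = (56 + (-34 + 13)) - 1011 = (56 - 21) - 1011 = 35 - 1011 = -976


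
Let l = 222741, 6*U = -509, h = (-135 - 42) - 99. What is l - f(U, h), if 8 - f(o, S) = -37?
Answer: 222696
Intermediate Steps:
h = -276 (h = -177 - 99 = -276)
U = -509/6 (U = (1/6)*(-509) = -509/6 ≈ -84.833)
f(o, S) = 45 (f(o, S) = 8 - 1*(-37) = 8 + 37 = 45)
l - f(U, h) = 222741 - 1*45 = 222741 - 45 = 222696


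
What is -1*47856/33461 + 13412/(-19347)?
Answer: -1374648964/647369967 ≈ -2.1234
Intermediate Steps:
-1*47856/33461 + 13412/(-19347) = -47856*1/33461 + 13412*(-1/19347) = -47856/33461 - 13412/19347 = -1374648964/647369967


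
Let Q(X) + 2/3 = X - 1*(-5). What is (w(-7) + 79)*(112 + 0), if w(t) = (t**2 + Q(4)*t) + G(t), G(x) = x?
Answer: 21056/3 ≈ 7018.7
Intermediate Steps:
Q(X) = 13/3 + X (Q(X) = -2/3 + (X - 1*(-5)) = -2/3 + (X + 5) = -2/3 + (5 + X) = 13/3 + X)
w(t) = t**2 + 28*t/3 (w(t) = (t**2 + (13/3 + 4)*t) + t = (t**2 + 25*t/3) + t = t**2 + 28*t/3)
(w(-7) + 79)*(112 + 0) = ((1/3)*(-7)*(28 + 3*(-7)) + 79)*(112 + 0) = ((1/3)*(-7)*(28 - 21) + 79)*112 = ((1/3)*(-7)*7 + 79)*112 = (-49/3 + 79)*112 = (188/3)*112 = 21056/3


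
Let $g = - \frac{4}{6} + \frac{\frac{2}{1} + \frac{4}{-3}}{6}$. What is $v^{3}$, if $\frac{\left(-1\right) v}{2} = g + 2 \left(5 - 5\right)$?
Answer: $\frac{1000}{729} \approx 1.3717$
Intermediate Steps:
$g = - \frac{5}{9}$ ($g = \left(-4\right) \frac{1}{6} + \left(2 \cdot 1 + 4 \left(- \frac{1}{3}\right)\right) \frac{1}{6} = - \frac{2}{3} + \left(2 - \frac{4}{3}\right) \frac{1}{6} = - \frac{2}{3} + \frac{2}{3} \cdot \frac{1}{6} = - \frac{2}{3} + \frac{1}{9} = - \frac{5}{9} \approx -0.55556$)
$v = \frac{10}{9}$ ($v = - 2 \left(- \frac{5}{9} + 2 \left(5 - 5\right)\right) = - 2 \left(- \frac{5}{9} + 2 \cdot 0\right) = - 2 \left(- \frac{5}{9} + 0\right) = \left(-2\right) \left(- \frac{5}{9}\right) = \frac{10}{9} \approx 1.1111$)
$v^{3} = \left(\frac{10}{9}\right)^{3} = \frac{1000}{729}$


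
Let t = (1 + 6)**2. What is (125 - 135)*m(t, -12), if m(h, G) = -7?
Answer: 70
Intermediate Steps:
t = 49 (t = 7**2 = 49)
(125 - 135)*m(t, -12) = (125 - 135)*(-7) = -10*(-7) = 70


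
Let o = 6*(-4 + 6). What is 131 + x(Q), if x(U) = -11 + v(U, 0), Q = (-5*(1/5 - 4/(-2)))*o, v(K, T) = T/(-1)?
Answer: 120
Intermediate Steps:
v(K, T) = -T (v(K, T) = T*(-1) = -T)
o = 12 (o = 6*2 = 12)
Q = -132 (Q = -5*(1/5 - 4/(-2))*12 = -5*(1*(⅕) - 4*(-½))*12 = -5*(⅕ + 2)*12 = -5*11/5*12 = -11*12 = -132)
x(U) = -11 (x(U) = -11 - 1*0 = -11 + 0 = -11)
131 + x(Q) = 131 - 11 = 120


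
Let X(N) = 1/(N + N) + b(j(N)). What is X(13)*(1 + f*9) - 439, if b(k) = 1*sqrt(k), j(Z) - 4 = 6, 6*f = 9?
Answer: -22799/52 + 29*sqrt(10)/2 ≈ -392.59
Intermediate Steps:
f = 3/2 (f = (1/6)*9 = 3/2 ≈ 1.5000)
j(Z) = 10 (j(Z) = 4 + 6 = 10)
b(k) = sqrt(k)
X(N) = sqrt(10) + 1/(2*N) (X(N) = 1/(N + N) + sqrt(10) = 1/(2*N) + sqrt(10) = sqrt(10) + 1/(2*N))
X(13)*(1 + f*9) - 439 = (sqrt(10) + (1/2)/13)*(1 + (3/2)*9) - 439 = (sqrt(10) + (1/2)*(1/13))*(1 + 27/2) - 439 = (sqrt(10) + 1/26)*(29/2) - 439 = (1/26 + sqrt(10))*(29/2) - 439 = (29/52 + 29*sqrt(10)/2) - 439 = -22799/52 + 29*sqrt(10)/2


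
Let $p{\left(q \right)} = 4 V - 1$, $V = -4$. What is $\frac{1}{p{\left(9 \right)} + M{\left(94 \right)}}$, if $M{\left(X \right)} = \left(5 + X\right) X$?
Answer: $\frac{1}{9289} \approx 0.00010765$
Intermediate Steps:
$p{\left(q \right)} = -17$ ($p{\left(q \right)} = 4 \left(-4\right) - 1 = -16 - 1 = -17$)
$M{\left(X \right)} = X \left(5 + X\right)$
$\frac{1}{p{\left(9 \right)} + M{\left(94 \right)}} = \frac{1}{-17 + 94 \left(5 + 94\right)} = \frac{1}{-17 + 94 \cdot 99} = \frac{1}{-17 + 9306} = \frac{1}{9289}$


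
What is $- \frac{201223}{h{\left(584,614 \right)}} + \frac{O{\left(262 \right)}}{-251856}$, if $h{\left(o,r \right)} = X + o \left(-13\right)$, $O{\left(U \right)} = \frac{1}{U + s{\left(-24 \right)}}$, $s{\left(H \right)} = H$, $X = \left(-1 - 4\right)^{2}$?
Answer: $\frac{1723093475111}{64797007968} \approx 26.592$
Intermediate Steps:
$X = 25$ ($X = \left(-5\right)^{2} = 25$)
$O{\left(U \right)} = \frac{1}{-24 + U}$ ($O{\left(U \right)} = \frac{1}{U - 24} = \frac{1}{-24 + U}$)
$h{\left(o,r \right)} = 25 - 13 o$ ($h{\left(o,r \right)} = 25 + o \left(-13\right) = 25 - 13 o$)
$- \frac{201223}{h{\left(584,614 \right)}} + \frac{O{\left(262 \right)}}{-251856} = - \frac{201223}{25 - 7592} + \frac{1}{\left(-24 + 262\right) \left(-251856\right)} = - \frac{201223}{25 - 7592} + \frac{1}{238} \left(- \frac{1}{251856}\right) = - \frac{201223}{-7567} + \frac{1}{238} \left(- \frac{1}{251856}\right) = \left(-201223\right) \left(- \frac{1}{7567}\right) - \frac{1}{59941728} = \frac{201223}{7567} - \frac{1}{59941728} = \frac{1723093475111}{64797007968}$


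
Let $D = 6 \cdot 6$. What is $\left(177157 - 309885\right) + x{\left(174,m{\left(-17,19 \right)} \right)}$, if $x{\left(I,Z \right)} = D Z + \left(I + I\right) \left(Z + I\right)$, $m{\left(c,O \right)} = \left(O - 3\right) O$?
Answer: $44560$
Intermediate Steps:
$D = 36$
$m{\left(c,O \right)} = O \left(-3 + O\right)$ ($m{\left(c,O \right)} = \left(-3 + O\right) O = O \left(-3 + O\right)$)
$x{\left(I,Z \right)} = 36 Z + 2 I \left(I + Z\right)$ ($x{\left(I,Z \right)} = 36 Z + \left(I + I\right) \left(Z + I\right) = 36 Z + 2 I \left(I + Z\right)$)
$\left(177157 - 309885\right) + x{\left(174,m{\left(-17,19 \right)} \right)} = \left(177157 - 309885\right) + \left(2 \cdot 174^{2} + 36 \cdot 19 \left(-3 + 19\right) + 2 \cdot 174 \cdot 19 \left(-3 + 19\right)\right) = -132728 + \left(2 \cdot 30276 + 36 \cdot 19 \cdot 16 + 2 \cdot 174 \cdot 19 \cdot 16\right) = -132728 + \left(60552 + 36 \cdot 304 + 2 \cdot 174 \cdot 304\right) = -132728 + \left(60552 + 10944 + 105792\right) = -132728 + 177288 = 44560$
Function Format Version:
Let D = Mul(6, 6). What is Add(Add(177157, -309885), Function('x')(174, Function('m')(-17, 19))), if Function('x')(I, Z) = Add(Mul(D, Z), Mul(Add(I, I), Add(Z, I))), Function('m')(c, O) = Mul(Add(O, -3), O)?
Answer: 44560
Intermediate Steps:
D = 36
Function('m')(c, O) = Mul(O, Add(-3, O)) (Function('m')(c, O) = Mul(Add(-3, O), O) = Mul(O, Add(-3, O)))
Function('x')(I, Z) = Add(Mul(36, Z), Mul(2, I, Add(I, Z))) (Function('x')(I, Z) = Add(Mul(36, Z), Mul(Add(I, I), Add(Z, I))) = Add(Mul(36, Z), Mul(Mul(2, I), Add(I, Z))) = Add(Mul(36, Z), Mul(2, I, Add(I, Z))))
Add(Add(177157, -309885), Function('x')(174, Function('m')(-17, 19))) = Add(Add(177157, -309885), Add(Mul(2, Pow(174, 2)), Mul(36, Mul(19, Add(-3, 19))), Mul(2, 174, Mul(19, Add(-3, 19))))) = Add(-132728, Add(Mul(2, 30276), Mul(36, Mul(19, 16)), Mul(2, 174, Mul(19, 16)))) = Add(-132728, Add(60552, Mul(36, 304), Mul(2, 174, 304))) = Add(-132728, Add(60552, 10944, 105792)) = Add(-132728, 177288) = 44560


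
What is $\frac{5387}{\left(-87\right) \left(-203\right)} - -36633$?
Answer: $\frac{646980800}{17661} \approx 36633.0$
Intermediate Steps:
$\frac{5387}{\left(-87\right) \left(-203\right)} - -36633 = \frac{5387}{17661} + 36633 = \frac{646980800}{17661}$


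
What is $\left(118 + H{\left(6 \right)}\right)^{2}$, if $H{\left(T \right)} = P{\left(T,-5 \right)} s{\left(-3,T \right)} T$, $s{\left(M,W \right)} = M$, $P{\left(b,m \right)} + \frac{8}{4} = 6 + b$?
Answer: $3844$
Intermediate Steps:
$P{\left(b,m \right)} = 4 + b$ ($P{\left(b,m \right)} = -2 + \left(6 + b\right) = 4 + b$)
$H{\left(T \right)} = T \left(-12 - 3 T\right)$ ($H{\left(T \right)} = \left(4 + T\right) \left(-3\right) T = \left(-12 - 3 T\right) T = T \left(-12 - 3 T\right)$)
$\left(118 + H{\left(6 \right)}\right)^{2} = \left(118 - 18 \left(4 + 6\right)\right)^{2} = \left(118 - 18 \cdot 10\right)^{2} = \left(118 - 180\right)^{2} = \left(-62\right)^{2} = 3844$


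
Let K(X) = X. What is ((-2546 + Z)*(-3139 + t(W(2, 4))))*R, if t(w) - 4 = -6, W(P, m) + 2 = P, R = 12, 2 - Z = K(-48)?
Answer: 94079232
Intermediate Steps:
Z = 50 (Z = 2 - 1*(-48) = 2 + 48 = 50)
W(P, m) = -2 + P
t(w) = -2 (t(w) = 4 - 6 = -2)
((-2546 + Z)*(-3139 + t(W(2, 4))))*R = ((-2546 + 50)*(-3139 - 2))*12 = -2496*(-3141)*12 = 7839936*12 = 94079232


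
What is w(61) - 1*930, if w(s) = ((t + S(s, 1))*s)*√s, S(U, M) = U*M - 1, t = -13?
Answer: -930 + 2867*√61 ≈ 21462.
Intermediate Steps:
S(U, M) = -1 + M*U (S(U, M) = M*U - 1 = -1 + M*U)
w(s) = s^(3/2)*(-14 + s) (w(s) = ((-13 + (-1 + 1*s))*s)*√s = ((-13 + (-1 + s))*s)*√s = ((-14 + s)*s)*√s = (s*(-14 + s))*√s = s^(3/2)*(-14 + s))
w(61) - 1*930 = 61^(3/2)*(-14 + 61) - 1*930 = (61*√61)*47 - 930 = 2867*√61 - 930 = -930 + 2867*√61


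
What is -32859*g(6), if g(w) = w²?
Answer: -1182924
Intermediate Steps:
-32859*g(6) = -32859*6² = -32859*36 = -1182924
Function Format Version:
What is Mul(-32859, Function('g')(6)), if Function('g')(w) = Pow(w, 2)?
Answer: -1182924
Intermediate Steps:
Mul(-32859, Function('g')(6)) = Mul(-32859, Pow(6, 2)) = Mul(-32859, 36) = -1182924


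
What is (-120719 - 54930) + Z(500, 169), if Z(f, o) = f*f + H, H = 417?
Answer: 74768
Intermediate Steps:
Z(f, o) = 417 + f**2 (Z(f, o) = f*f + 417 = f**2 + 417 = 417 + f**2)
(-120719 - 54930) + Z(500, 169) = (-120719 - 54930) + (417 + 500**2) = -175649 + (417 + 250000) = -175649 + 250417 = 74768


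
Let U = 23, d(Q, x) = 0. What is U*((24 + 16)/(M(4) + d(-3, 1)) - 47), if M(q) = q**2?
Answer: -2047/2 ≈ -1023.5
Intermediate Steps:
U*((24 + 16)/(M(4) + d(-3, 1)) - 47) = 23*((24 + 16)/(4**2 + 0) - 47) = 23*(40/(16 + 0) - 47) = 23*(40/16 - 47) = 23*(40*(1/16) - 47) = 23*(5/2 - 47) = 23*(-89/2) = -2047/2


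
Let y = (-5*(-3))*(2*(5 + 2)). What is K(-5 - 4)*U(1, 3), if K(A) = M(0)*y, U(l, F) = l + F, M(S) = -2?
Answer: -1680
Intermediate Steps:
U(l, F) = F + l
y = 210 (y = 15*(2*7) = 15*14 = 210)
K(A) = -420 (K(A) = -2*210 = -420)
K(-5 - 4)*U(1, 3) = -420*(3 + 1) = -420*4 = -1680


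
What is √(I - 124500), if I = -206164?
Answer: 2*I*√82666 ≈ 575.03*I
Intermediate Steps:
√(I - 124500) = √(-206164 - 124500) = √(-330664) = 2*I*√82666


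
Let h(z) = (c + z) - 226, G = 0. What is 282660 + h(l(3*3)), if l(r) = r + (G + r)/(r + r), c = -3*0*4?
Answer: 564887/2 ≈ 2.8244e+5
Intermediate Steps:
c = 0 (c = 0*4 = 0)
l(r) = 1/2 + r (l(r) = r + (0 + r)/(r + r) = r + r/((2*r)) = r + r*(1/(2*r)) = r + 1/2 = 1/2 + r)
h(z) = -226 + z (h(z) = (0 + z) - 226 = z - 226 = -226 + z)
282660 + h(l(3*3)) = 282660 + (-226 + (1/2 + 3*3)) = 282660 + (-226 + (1/2 + 9)) = 282660 + (-226 + 19/2) = 282660 - 433/2 = 564887/2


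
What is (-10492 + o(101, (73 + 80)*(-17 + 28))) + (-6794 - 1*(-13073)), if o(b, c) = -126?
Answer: -4339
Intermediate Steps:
(-10492 + o(101, (73 + 80)*(-17 + 28))) + (-6794 - 1*(-13073)) = (-10492 - 126) + (-6794 - 1*(-13073)) = -10618 + (-6794 + 13073) = -10618 + 6279 = -4339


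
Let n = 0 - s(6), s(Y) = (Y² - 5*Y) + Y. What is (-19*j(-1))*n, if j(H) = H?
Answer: -228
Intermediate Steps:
s(Y) = Y² - 4*Y
n = -12 (n = 0 - 6*(-4 + 6) = 0 - 6*2 = 0 - 1*12 = 0 - 12 = -12)
(-19*j(-1))*n = -19*(-1)*(-12) = 19*(-12) = -228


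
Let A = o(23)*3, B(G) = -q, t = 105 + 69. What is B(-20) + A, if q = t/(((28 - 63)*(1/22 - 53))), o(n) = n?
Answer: 2809647/40775 ≈ 68.906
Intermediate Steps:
t = 174
q = 3828/40775 (q = 174/(((28 - 63)*(1/22 - 53))) = 174/((-35*(1/22 - 53))) = 174/((-35*(-1165/22))) = 174/(40775/22) = 174*(22/40775) = 3828/40775 ≈ 0.093881)
B(G) = -3828/40775 (B(G) = -1*3828/40775 = -3828/40775)
A = 69 (A = 23*3 = 69)
B(-20) + A = -3828/40775 + 69 = 2809647/40775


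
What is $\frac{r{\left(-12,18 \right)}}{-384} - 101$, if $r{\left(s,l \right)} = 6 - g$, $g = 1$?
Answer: $- \frac{38789}{384} \approx -101.01$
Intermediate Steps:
$r{\left(s,l \right)} = 5$ ($r{\left(s,l \right)} = 6 - 1 = 5$)
$\frac{r{\left(-12,18 \right)}}{-384} - 101 = \frac{5}{-384} - 101 = 5 \left(- \frac{1}{384}\right) - 101 = - \frac{5}{384} - 101 = - \frac{38789}{384}$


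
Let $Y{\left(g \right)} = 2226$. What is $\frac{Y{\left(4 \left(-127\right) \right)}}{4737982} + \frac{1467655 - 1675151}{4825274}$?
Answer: $- \frac{243092813287}{5715515339267} \approx -0.042532$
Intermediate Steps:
$\frac{Y{\left(4 \left(-127\right) \right)}}{4737982} + \frac{1467655 - 1675151}{4825274} = \frac{2226}{4737982} + \frac{1467655 - 1675151}{4825274} = 2226 \cdot \frac{1}{4737982} - \frac{103748}{2412637} = \frac{1113}{2368991} - \frac{103748}{2412637} = - \frac{243092813287}{5715515339267}$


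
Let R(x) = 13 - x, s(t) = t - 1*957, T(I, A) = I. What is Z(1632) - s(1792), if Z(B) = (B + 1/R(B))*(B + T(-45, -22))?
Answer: 4191830644/1619 ≈ 2.5891e+6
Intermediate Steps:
s(t) = -957 + t (s(t) = t - 957 = -957 + t)
Z(B) = (-45 + B)*(B + 1/(13 - B)) (Z(B) = (B + 1/(13 - B))*(B - 45) = (B + 1/(13 - B))*(-45 + B) = (-45 + B)*(B + 1/(13 - B)))
Z(1632) - s(1792) = (45 - 1*1632 + 1632*(-45 + 1632)*(-13 + 1632))/(-13 + 1632) - (-957 + 1792) = (45 - 1632 + 1632*1587*1619)/1619 - 1*835 = (45 - 1632 + 4193184096)/1619 - 835 = (1/1619)*4193182509 - 835 = 4193182509/1619 - 835 = 4191830644/1619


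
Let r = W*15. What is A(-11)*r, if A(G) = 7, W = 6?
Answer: 630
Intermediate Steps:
r = 90 (r = 6*15 = 90)
A(-11)*r = 7*90 = 630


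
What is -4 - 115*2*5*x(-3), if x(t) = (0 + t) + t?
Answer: 6896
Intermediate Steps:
x(t) = 2*t (x(t) = t + t = 2*t)
-4 - 115*2*5*x(-3) = -4 - 115*2*5*2*(-3) = -4 - 1150*(-6) = -4 - 115*(-60) = -4 + 6900 = 6896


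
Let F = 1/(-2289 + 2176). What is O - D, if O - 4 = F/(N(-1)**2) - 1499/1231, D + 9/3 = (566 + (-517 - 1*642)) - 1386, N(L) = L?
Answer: 276087940/139103 ≈ 1984.8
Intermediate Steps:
F = -1/113 (F = 1/(-113) = -1/113 ≈ -0.0088496)
D = -1982 (D = -3 + ((566 + (-517 - 1*642)) - 1386) = -3 + ((566 + (-517 - 642)) - 1386) = -3 + ((566 - 1159) - 1386) = -3 + (-593 - 1386) = -3 - 1979 = -1982)
O = 385794/139103 (O = 4 + (-1/(113*((-1)**2)) - 1499/1231) = 4 + (-1/113/1 - 1499*1/1231) = 4 + (-1/113*1 - 1499/1231) = 4 + (-1/113 - 1499/1231) = 4 - 170618/139103 = 385794/139103 ≈ 2.7734)
O - D = 385794/139103 - 1*(-1982) = 385794/139103 + 1982 = 276087940/139103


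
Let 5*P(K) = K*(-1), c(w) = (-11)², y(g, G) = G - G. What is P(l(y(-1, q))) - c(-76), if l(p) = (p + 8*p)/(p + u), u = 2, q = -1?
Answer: -121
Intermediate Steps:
y(g, G) = 0
l(p) = 9*p/(2 + p) (l(p) = (p + 8*p)/(p + 2) = (9*p)/(2 + p) = 9*p/(2 + p))
c(w) = 121
P(K) = -K/5 (P(K) = (K*(-1))/5 = (-K)/5 = -K/5)
P(l(y(-1, q))) - c(-76) = -9*0/(5*(2 + 0)) - 1*121 = -9*0/(5*2) - 121 = -⅕*0 - 121 = 0 - 121 = -121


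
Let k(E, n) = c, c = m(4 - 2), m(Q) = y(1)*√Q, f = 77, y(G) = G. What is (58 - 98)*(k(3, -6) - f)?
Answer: 3080 - 40*√2 ≈ 3023.4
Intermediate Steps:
m(Q) = √Q (m(Q) = 1*√Q = √Q)
c = √2 (c = √(4 - 2) = √2 ≈ 1.4142)
k(E, n) = √2
(58 - 98)*(k(3, -6) - f) = (58 - 98)*(√2 - 1*77) = -40*(√2 - 77) = -40*(-77 + √2) = 3080 - 40*√2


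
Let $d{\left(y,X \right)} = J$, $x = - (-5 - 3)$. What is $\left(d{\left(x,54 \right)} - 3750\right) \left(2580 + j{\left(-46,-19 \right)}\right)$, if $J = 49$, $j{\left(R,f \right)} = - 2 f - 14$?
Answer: $-9637404$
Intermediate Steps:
$j{\left(R,f \right)} = -14 - 2 f$
$x = 8$ ($x = \left(-1\right) \left(-8\right) = 8$)
$d{\left(y,X \right)} = 49$
$\left(d{\left(x,54 \right)} - 3750\right) \left(2580 + j{\left(-46,-19 \right)}\right) = \left(49 - 3750\right) \left(2580 - -24\right) = - 3701 \left(2580 + \left(-14 + 38\right)\right) = - 3701 \left(2580 + 24\right) = \left(-3701\right) 2604 = -9637404$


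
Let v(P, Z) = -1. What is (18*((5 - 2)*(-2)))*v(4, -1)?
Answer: 108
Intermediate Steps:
(18*((5 - 2)*(-2)))*v(4, -1) = (18*((5 - 2)*(-2)))*(-1) = (18*(3*(-2)))*(-1) = (18*(-6))*(-1) = -108*(-1) = 108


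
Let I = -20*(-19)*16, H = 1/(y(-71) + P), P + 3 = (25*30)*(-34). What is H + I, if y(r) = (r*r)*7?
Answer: 59486721/9784 ≈ 6080.0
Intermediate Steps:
y(r) = 7*r² (y(r) = r²*7 = 7*r²)
P = -25503 (P = -3 + (25*30)*(-34) = -3 + 750*(-34) = -3 - 25500 = -25503)
H = 1/9784 (H = 1/(7*(-71)² - 25503) = 1/(7*5041 - 25503) = 1/(35287 - 25503) = 1/9784 ≈ 0.00010221)
I = 6080 (I = 380*16 = 6080)
H + I = 1/9784 + 6080 = 59486721/9784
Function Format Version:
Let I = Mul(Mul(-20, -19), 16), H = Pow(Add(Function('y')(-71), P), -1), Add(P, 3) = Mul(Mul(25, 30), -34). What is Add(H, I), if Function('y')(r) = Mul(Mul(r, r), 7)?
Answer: Rational(59486721, 9784) ≈ 6080.0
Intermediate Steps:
Function('y')(r) = Mul(7, Pow(r, 2)) (Function('y')(r) = Mul(Pow(r, 2), 7) = Mul(7, Pow(r, 2)))
P = -25503 (P = Add(-3, Mul(Mul(25, 30), -34)) = Add(-3, Mul(750, -34)) = Add(-3, -25500) = -25503)
H = Rational(1, 9784) (H = Pow(Add(Mul(7, Pow(-71, 2)), -25503), -1) = Pow(Add(Mul(7, 5041), -25503), -1) = Pow(Add(35287, -25503), -1) = Pow(9784, -1) = Rational(1, 9784) ≈ 0.00010221)
I = 6080 (I = Mul(380, 16) = 6080)
Add(H, I) = Add(Rational(1, 9784), 6080) = Rational(59486721, 9784)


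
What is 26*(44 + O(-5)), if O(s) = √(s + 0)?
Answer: 1144 + 26*I*√5 ≈ 1144.0 + 58.138*I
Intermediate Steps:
O(s) = √s
26*(44 + O(-5)) = 26*(44 + √(-5)) = 26*(44 + I*√5) = 1144 + 26*I*√5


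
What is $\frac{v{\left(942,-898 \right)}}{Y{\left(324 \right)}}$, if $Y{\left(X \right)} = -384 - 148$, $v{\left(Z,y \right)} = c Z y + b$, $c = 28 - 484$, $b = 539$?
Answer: $- \frac{385738235}{532} \approx -7.2507 \cdot 10^{5}$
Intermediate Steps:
$c = -456$
$v{\left(Z,y \right)} = 539 - 456 Z y$ ($v{\left(Z,y \right)} = - 456 Z y + 539 = 539 - 456 Z y$)
$Y{\left(X \right)} = -532$ ($Y{\left(X \right)} = -384 - 148 = -532$)
$\frac{v{\left(942,-898 \right)}}{Y{\left(324 \right)}} = \frac{539 - 429552 \left(-898\right)}{-532} = \left(539 + 385737696\right) \left(- \frac{1}{532}\right) = 385738235 \left(- \frac{1}{532}\right) = - \frac{385738235}{532}$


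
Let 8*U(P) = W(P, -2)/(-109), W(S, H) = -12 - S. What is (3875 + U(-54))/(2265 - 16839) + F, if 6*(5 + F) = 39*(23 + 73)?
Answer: 3931599937/6354264 ≈ 618.73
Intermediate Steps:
U(P) = 3/218 + P/872 (U(P) = ((-12 - P)/(-109))/8 = ((-12 - P)*(-1/109))/8 = (12/109 + P/109)/8 = 3/218 + P/872)
F = 619 (F = -5 + (39*(23 + 73))/6 = -5 + (39*96)/6 = -5 + (1/6)*3744 = -5 + 624 = 619)
(3875 + U(-54))/(2265 - 16839) + F = (3875 + (3/218 + (1/872)*(-54)))/(2265 - 16839) + 619 = (3875 + (3/218 - 27/436))/(-14574) + 619 = (3875 - 21/436)*(-1/14574) + 619 = (1689479/436)*(-1/14574) + 619 = -1689479/6354264 + 619 = 3931599937/6354264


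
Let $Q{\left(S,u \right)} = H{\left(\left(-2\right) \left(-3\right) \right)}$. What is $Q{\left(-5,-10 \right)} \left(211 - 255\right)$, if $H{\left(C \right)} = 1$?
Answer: $-44$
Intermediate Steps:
$Q{\left(S,u \right)} = 1$
$Q{\left(-5,-10 \right)} \left(211 - 255\right) = 1 \left(211 - 255\right) = 1 \left(-44\right) = -44$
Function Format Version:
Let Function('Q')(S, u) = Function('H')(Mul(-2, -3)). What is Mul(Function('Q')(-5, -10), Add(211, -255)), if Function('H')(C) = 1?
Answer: -44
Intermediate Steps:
Function('Q')(S, u) = 1
Mul(Function('Q')(-5, -10), Add(211, -255)) = Mul(1, Add(211, -255)) = Mul(1, -44) = -44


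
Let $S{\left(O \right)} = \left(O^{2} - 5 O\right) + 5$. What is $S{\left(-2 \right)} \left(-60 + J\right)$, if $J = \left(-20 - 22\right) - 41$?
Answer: $-2717$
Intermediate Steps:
$S{\left(O \right)} = 5 + O^{2} - 5 O$
$J = -83$ ($J = -42 - 41 = -83$)
$S{\left(-2 \right)} \left(-60 + J\right) = \left(5 + \left(-2\right)^{2} - -10\right) \left(-60 - 83\right) = \left(5 + 4 + 10\right) \left(-143\right) = 19 \left(-143\right) = -2717$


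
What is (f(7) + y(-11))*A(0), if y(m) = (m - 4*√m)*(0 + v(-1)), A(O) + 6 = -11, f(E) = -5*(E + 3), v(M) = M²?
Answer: 1037 + 68*I*√11 ≈ 1037.0 + 225.53*I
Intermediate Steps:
f(E) = -15 - 5*E (f(E) = -5*(3 + E) = -15 - 5*E)
A(O) = -17 (A(O) = -6 - 11 = -17)
y(m) = m - 4*√m (y(m) = (m - 4*√m)*(0 + (-1)²) = (m - 4*√m)*(0 + 1) = (m - 4*√m)*1 = m - 4*√m)
(f(7) + y(-11))*A(0) = ((-15 - 5*7) + (-11 - 4*I*√11))*(-17) = ((-15 - 35) + (-11 - 4*I*√11))*(-17) = (-50 + (-11 - 4*I*√11))*(-17) = (-61 - 4*I*√11)*(-17) = 1037 + 68*I*√11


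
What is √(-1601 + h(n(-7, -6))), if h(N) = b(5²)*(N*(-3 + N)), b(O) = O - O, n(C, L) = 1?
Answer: I*√1601 ≈ 40.013*I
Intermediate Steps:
b(O) = 0
h(N) = 0 (h(N) = 0*(N*(-3 + N)) = 0)
√(-1601 + h(n(-7, -6))) = √(-1601 + 0) = √(-1601) = I*√1601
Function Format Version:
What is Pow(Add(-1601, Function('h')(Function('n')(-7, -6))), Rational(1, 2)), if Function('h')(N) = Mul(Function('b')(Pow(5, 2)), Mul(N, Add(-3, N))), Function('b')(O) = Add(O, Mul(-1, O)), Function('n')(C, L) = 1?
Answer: Mul(I, Pow(1601, Rational(1, 2))) ≈ Mul(40.013, I)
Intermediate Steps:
Function('b')(O) = 0
Function('h')(N) = 0 (Function('h')(N) = Mul(0, Mul(N, Add(-3, N))) = 0)
Pow(Add(-1601, Function('h')(Function('n')(-7, -6))), Rational(1, 2)) = Pow(Add(-1601, 0), Rational(1, 2)) = Pow(-1601, Rational(1, 2)) = Mul(I, Pow(1601, Rational(1, 2)))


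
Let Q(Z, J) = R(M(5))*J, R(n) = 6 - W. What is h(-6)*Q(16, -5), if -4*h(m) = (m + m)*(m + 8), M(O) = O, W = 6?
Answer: 0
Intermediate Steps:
R(n) = 0 (R(n) = 6 - 1*6 = 6 - 6 = 0)
Q(Z, J) = 0 (Q(Z, J) = 0*J = 0)
h(m) = -m*(8 + m)/2 (h(m) = -(m + m)*(m + 8)/4 = -2*m*(8 + m)/4 = -m*(8 + m)/2)
h(-6)*Q(16, -5) = -½*(-6)*(8 - 6)*0 = -½*(-6)*2*0 = 6*0 = 0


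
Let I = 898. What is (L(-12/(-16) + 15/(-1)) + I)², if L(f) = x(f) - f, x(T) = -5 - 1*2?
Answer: 13111641/16 ≈ 8.1948e+5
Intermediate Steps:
x(T) = -7 (x(T) = -5 - 2 = -7)
L(f) = -7 - f
(L(-12/(-16) + 15/(-1)) + I)² = ((-7 - (-12/(-16) + 15/(-1))) + 898)² = ((-7 - (-12*(-1/16) + 15*(-1))) + 898)² = ((-7 - (¾ - 15)) + 898)² = ((-7 - 1*(-57/4)) + 898)² = ((-7 + 57/4) + 898)² = (29/4 + 898)² = (3621/4)² = 13111641/16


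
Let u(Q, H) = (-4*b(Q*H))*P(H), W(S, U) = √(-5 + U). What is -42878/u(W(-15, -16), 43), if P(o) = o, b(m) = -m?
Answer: 21439*I*√21/77658 ≈ 1.2651*I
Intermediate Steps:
u(Q, H) = 4*Q*H² (u(Q, H) = (-(-4)*Q*H)*H = (-(-4)*H*Q)*H = (4*H*Q)*H = 4*Q*H²)
-42878/u(W(-15, -16), 43) = -42878*1/(7396*√(-5 - 16)) = -42878*(-I*√21/155316) = -(-21439)*I*√21/77658 = 21439*I*√21/77658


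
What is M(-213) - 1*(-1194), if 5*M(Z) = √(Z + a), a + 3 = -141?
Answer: 1194 + I*√357/5 ≈ 1194.0 + 3.7789*I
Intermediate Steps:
a = -144 (a = -3 - 141 = -144)
M(Z) = √(-144 + Z)/5 (M(Z) = √(Z - 144)/5 = √(-144 + Z)/5)
M(-213) - 1*(-1194) = √(-144 - 213)/5 - 1*(-1194) = √(-357)/5 + 1194 = (I*√357)/5 + 1194 = I*√357/5 + 1194 = 1194 + I*√357/5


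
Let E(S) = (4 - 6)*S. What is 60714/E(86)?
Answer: -30357/86 ≈ -352.99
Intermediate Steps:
E(S) = -2*S
60714/E(86) = 60714/((-2*86)) = 60714/(-172) = 60714*(-1/172) = -30357/86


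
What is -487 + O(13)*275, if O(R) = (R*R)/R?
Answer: 3088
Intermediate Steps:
O(R) = R (O(R) = R**2/R = R)
-487 + O(13)*275 = -487 + 13*275 = -487 + 3575 = 3088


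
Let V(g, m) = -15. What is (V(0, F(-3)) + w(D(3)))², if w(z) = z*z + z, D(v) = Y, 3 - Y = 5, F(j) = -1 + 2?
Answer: 169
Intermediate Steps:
F(j) = 1
Y = -2 (Y = 3 - 1*5 = 3 - 5 = -2)
D(v) = -2
w(z) = z + z² (w(z) = z² + z = z + z²)
(V(0, F(-3)) + w(D(3)))² = (-15 - 2*(1 - 2))² = (-15 - 2*(-1))² = (-15 + 2)² = (-13)² = 169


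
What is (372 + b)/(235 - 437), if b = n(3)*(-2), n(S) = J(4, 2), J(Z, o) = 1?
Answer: -185/101 ≈ -1.8317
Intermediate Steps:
n(S) = 1
b = -2 (b = 1*(-2) = -2)
(372 + b)/(235 - 437) = (372 - 2)/(235 - 437) = 370/(-202) = 370*(-1/202) = -185/101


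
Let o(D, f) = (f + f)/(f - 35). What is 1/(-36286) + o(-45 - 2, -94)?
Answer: 6821639/4680894 ≈ 1.4573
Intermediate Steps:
o(D, f) = 2*f/(-35 + f) (o(D, f) = (2*f)/(-35 + f) = 2*f/(-35 + f))
1/(-36286) + o(-45 - 2, -94) = 1/(-36286) + 2*(-94)/(-35 - 94) = -1/36286 + 2*(-94)/(-129) = -1/36286 + 2*(-94)*(-1/129) = -1/36286 + 188/129 = 6821639/4680894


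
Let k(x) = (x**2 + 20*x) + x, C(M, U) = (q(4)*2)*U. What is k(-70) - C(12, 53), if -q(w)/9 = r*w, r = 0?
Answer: 3430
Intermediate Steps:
q(w) = 0 (q(w) = -0*w = -9*0 = 0)
C(M, U) = 0 (C(M, U) = (0*2)*U = 0*U = 0)
k(x) = x**2 + 21*x
k(-70) - C(12, 53) = -70*(21 - 70) - 1*0 = -70*(-49) + 0 = 3430 + 0 = 3430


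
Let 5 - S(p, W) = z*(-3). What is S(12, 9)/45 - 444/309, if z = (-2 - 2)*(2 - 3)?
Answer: -4909/4635 ≈ -1.0591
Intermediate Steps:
z = 4 (z = -4*(-1) = 4)
S(p, W) = 17 (S(p, W) = 5 - 4*(-3) = 5 - 1*(-12) = 5 + 12 = 17)
S(12, 9)/45 - 444/309 = 17/45 - 444/309 = 17*(1/45) - 444*1/309 = 17/45 - 148/103 = -4909/4635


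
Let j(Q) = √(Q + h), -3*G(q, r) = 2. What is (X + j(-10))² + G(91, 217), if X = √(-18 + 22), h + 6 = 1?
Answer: -35/3 + 4*I*√15 ≈ -11.667 + 15.492*I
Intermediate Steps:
h = -5 (h = -6 + 1 = -5)
G(q, r) = -⅔ (G(q, r) = -⅓*2 = -⅔)
j(Q) = √(-5 + Q) (j(Q) = √(Q - 5) = √(-5 + Q))
X = 2 (X = √4 = 2)
(X + j(-10))² + G(91, 217) = (2 + √(-5 - 10))² - ⅔ = (2 + √(-15))² - ⅔ = (2 + I*√15)² - ⅔ = -⅔ + (2 + I*√15)²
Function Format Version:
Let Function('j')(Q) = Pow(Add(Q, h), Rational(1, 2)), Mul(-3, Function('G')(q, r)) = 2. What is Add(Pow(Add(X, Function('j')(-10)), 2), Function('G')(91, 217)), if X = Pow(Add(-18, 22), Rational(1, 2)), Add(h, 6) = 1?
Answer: Add(Rational(-35, 3), Mul(4, I, Pow(15, Rational(1, 2)))) ≈ Add(-11.667, Mul(15.492, I))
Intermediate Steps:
h = -5 (h = Add(-6, 1) = -5)
Function('G')(q, r) = Rational(-2, 3) (Function('G')(q, r) = Mul(Rational(-1, 3), 2) = Rational(-2, 3))
Function('j')(Q) = Pow(Add(-5, Q), Rational(1, 2)) (Function('j')(Q) = Pow(Add(Q, -5), Rational(1, 2)) = Pow(Add(-5, Q), Rational(1, 2)))
X = 2 (X = Pow(4, Rational(1, 2)) = 2)
Add(Pow(Add(X, Function('j')(-10)), 2), Function('G')(91, 217)) = Add(Pow(Add(2, Pow(Add(-5, -10), Rational(1, 2))), 2), Rational(-2, 3)) = Add(Pow(Add(2, Pow(-15, Rational(1, 2))), 2), Rational(-2, 3)) = Add(Pow(Add(2, Mul(I, Pow(15, Rational(1, 2)))), 2), Rational(-2, 3)) = Add(Rational(-2, 3), Pow(Add(2, Mul(I, Pow(15, Rational(1, 2)))), 2))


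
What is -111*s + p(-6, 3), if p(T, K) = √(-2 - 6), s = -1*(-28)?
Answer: -3108 + 2*I*√2 ≈ -3108.0 + 2.8284*I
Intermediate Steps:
s = 28
p(T, K) = 2*I*√2 (p(T, K) = √(-8) = 2*I*√2)
-111*s + p(-6, 3) = -111*28 + 2*I*√2 = -3108 + 2*I*√2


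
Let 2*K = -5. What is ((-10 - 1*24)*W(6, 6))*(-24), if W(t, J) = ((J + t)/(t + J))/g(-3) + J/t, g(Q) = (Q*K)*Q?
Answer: 11696/15 ≈ 779.73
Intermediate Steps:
K = -5/2 (K = (½)*(-5) = -5/2 ≈ -2.5000)
g(Q) = -5*Q²/2 (g(Q) = (Q*(-5/2))*Q = (-5*Q/2)*Q = -5*Q²/2)
W(t, J) = -2/45 + J/t (W(t, J) = ((J + t)/(t + J))/((-5/2*(-3)²)) + J/t = ((J + t)/(J + t))/((-5/2*9)) + J/t = 1/(-45/2) + J/t = 1*(-2/45) + J/t = -2/45 + J/t)
((-10 - 1*24)*W(6, 6))*(-24) = ((-10 - 1*24)*(-2/45 + 6/6))*(-24) = ((-10 - 24)*(-2/45 + 6*(⅙)))*(-24) = -34*(-2/45 + 1)*(-24) = -34*43/45*(-24) = -1462/45*(-24) = 11696/15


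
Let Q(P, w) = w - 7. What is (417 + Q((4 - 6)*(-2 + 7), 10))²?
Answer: 176400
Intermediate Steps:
Q(P, w) = -7 + w
(417 + Q((4 - 6)*(-2 + 7), 10))² = (417 + (-7 + 10))² = (417 + 3)² = 420² = 176400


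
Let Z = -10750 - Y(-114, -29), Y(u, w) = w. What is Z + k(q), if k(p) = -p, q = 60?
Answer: -10781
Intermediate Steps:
Z = -10721 (Z = -10750 - 1*(-29) = -10750 + 29 = -10721)
Z + k(q) = -10721 - 1*60 = -10721 - 60 = -10781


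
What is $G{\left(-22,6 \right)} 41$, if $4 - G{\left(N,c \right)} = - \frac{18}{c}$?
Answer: $287$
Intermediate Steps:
$G{\left(N,c \right)} = 4 + \frac{18}{c}$ ($G{\left(N,c \right)} = 4 - - \frac{18}{c} = 4 + \frac{18}{c}$)
$G{\left(-22,6 \right)} 41 = \left(4 + \frac{18}{6}\right) 41 = \left(4 + 18 \cdot \frac{1}{6}\right) 41 = \left(4 + 3\right) 41 = 7 \cdot 41 = 287$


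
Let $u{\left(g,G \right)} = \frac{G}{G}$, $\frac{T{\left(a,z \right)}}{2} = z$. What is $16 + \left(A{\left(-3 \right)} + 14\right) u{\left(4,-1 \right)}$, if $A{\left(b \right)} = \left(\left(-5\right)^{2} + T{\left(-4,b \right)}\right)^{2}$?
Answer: $391$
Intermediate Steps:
$T{\left(a,z \right)} = 2 z$
$u{\left(g,G \right)} = 1$
$A{\left(b \right)} = \left(25 + 2 b\right)^{2}$ ($A{\left(b \right)} = \left(\left(-5\right)^{2} + 2 b\right)^{2} = \left(25 + 2 b\right)^{2}$)
$16 + \left(A{\left(-3 \right)} + 14\right) u{\left(4,-1 \right)} = 16 + \left(\left(25 + 2 \left(-3\right)\right)^{2} + 14\right) 1 = 16 + \left(\left(25 - 6\right)^{2} + 14\right) 1 = 16 + \left(19^{2} + 14\right) 1 = 16 + \left(361 + 14\right) 1 = 16 + 375 \cdot 1 = 16 + 375 = 391$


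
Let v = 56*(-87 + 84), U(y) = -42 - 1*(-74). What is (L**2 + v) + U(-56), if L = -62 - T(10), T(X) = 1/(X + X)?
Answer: 1485681/400 ≈ 3714.2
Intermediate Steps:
T(X) = 1/(2*X)
U(y) = 32 (U(y) = -42 + 74 = 32)
L = -1241/20 (L = -62 - 1/(2*10) = -62 - 1*1/20 = -62 - 1/20 = -1241/20 ≈ -62.050)
v = -168 (v = 56*(-3) = -168)
(L**2 + v) + U(-56) = ((-1241/20)**2 - 168) + 32 = (1540081/400 - 168) + 32 = 1472881/400 + 32 = 1485681/400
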